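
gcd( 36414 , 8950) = 2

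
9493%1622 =1383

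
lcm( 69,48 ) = 1104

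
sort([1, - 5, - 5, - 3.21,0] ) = [ - 5, - 5, - 3.21,0,1] 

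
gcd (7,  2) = 1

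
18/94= 9/47 = 0.19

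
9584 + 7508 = 17092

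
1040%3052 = 1040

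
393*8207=3225351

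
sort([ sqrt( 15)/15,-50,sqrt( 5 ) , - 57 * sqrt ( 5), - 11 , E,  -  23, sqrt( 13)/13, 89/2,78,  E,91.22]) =[ - 57*sqrt( 5), - 50, - 23,  -  11,sqrt( 15 ) /15,sqrt (13 )/13,sqrt( 5) , E , E, 89/2 , 78, 91.22] 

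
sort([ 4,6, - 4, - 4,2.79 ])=[ - 4, - 4, 2.79,4,6]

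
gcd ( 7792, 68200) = 8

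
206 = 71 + 135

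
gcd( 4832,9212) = 4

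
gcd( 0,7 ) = 7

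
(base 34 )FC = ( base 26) k2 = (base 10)522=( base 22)11G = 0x20a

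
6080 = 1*6080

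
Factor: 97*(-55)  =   - 5335= - 5^1*11^1*97^1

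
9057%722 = 393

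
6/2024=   3/1012 = 0.00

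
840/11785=168/2357=0.07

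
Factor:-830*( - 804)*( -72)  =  -2^6 *3^3* 5^1*67^1*83^1 = - 48047040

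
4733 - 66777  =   - 62044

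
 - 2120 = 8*( - 265 )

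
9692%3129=305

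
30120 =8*3765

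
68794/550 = 3127/25 = 125.08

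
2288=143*16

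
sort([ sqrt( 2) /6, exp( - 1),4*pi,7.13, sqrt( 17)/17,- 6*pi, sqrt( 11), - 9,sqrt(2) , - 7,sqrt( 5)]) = [-6*pi, - 9, - 7,sqrt(2)/6,sqrt(17 )/17,exp (-1),sqrt( 2),sqrt(5),sqrt( 11 ), 7.13 , 4 * pi]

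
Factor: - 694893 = -3^1 *231631^1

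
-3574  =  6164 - 9738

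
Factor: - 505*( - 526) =2^1 * 5^1*101^1*263^1 = 265630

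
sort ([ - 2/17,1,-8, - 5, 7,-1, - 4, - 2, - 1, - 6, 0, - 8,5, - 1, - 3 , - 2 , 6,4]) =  [ - 8, - 8,-6, -5, - 4,-3,-2, - 2, - 1, - 1, - 1, - 2/17,0,1,4, 5,6,7]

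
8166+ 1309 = 9475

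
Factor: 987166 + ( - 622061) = 365105=5^1*13^1*41^1*137^1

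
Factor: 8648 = 2^3*23^1*47^1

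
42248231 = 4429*9539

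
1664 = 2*832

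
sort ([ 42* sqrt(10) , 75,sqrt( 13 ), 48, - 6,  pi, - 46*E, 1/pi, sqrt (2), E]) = [ - 46*E,-6, 1/pi, sqrt( 2),E, pi,sqrt ( 13), 48, 75,42*sqrt ( 10) ]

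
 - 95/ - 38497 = 95/38497 = 0.00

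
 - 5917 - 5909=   -  11826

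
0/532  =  0  =  0.00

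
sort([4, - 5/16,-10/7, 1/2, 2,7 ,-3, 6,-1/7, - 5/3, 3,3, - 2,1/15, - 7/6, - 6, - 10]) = [-10, - 6,-3,-2, - 5/3, - 10/7,  -  7/6, - 5/16, - 1/7,1/15,1/2,2,3,3,  4 , 6,7]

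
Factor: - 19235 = - 5^1*3847^1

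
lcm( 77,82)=6314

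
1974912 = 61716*32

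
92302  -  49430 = 42872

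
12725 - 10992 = 1733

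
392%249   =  143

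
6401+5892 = 12293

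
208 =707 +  - 499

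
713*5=3565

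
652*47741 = 31127132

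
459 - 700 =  - 241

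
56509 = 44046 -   -  12463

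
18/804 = 3/134 = 0.02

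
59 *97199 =5734741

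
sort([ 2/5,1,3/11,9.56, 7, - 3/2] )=[ - 3/2, 3/11, 2/5, 1,  7,9.56]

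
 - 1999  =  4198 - 6197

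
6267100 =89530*70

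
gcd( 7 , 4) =1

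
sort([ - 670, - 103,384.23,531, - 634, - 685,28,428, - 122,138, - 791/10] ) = [ - 685, - 670, - 634, - 122,-103,-791/10,28,138, 384.23, 428,531 ] 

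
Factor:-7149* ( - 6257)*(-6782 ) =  - 2^1*3^1*2383^1*3391^1*6257^1 = - 303367629126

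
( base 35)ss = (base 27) 1a9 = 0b1111110000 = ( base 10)1008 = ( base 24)1I0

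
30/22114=15/11057 = 0.00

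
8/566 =4/283 =0.01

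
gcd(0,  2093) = 2093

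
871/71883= 871/71883 = 0.01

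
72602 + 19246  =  91848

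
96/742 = 48/371 = 0.13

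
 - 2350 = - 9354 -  - 7004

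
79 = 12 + 67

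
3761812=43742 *86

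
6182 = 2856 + 3326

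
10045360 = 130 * 77272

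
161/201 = 161/201 = 0.80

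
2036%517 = 485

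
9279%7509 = 1770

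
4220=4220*1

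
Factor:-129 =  - 3^1 * 43^1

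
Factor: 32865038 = 2^1*73^1 * 163^1 * 1381^1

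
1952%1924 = 28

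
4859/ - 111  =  - 44 + 25/111 = -43.77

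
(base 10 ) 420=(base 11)352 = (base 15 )1D0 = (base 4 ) 12210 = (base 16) 1A4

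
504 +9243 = 9747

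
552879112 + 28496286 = 581375398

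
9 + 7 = 16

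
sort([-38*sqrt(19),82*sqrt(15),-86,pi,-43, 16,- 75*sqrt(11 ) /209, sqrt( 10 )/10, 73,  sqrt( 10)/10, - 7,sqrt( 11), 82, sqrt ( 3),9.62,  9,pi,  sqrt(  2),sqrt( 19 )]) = [ - 38*sqrt(19 ), - 86, - 43, -7,- 75*sqrt(11) /209, sqrt( 10)/10, sqrt( 10)/10,sqrt (2 ),sqrt( 3) , pi, pi,sqrt( 11), sqrt (19 ), 9,9.62,16,73, 82, 82*sqrt(15)]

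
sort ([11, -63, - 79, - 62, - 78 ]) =[ - 79, -78, - 63, - 62  ,  11 ] 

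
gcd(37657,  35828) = 1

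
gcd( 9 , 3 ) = 3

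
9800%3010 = 770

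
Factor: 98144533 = 43^1*2282431^1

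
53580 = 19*2820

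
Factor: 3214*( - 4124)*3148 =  - 41725279328 = - 2^5*787^1 * 1031^1*1607^1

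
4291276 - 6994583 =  -2703307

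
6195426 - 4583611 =1611815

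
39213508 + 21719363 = 60932871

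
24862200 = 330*75340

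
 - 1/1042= - 1/1042 = -0.00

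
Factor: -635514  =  -2^1*3^1*11^1*9629^1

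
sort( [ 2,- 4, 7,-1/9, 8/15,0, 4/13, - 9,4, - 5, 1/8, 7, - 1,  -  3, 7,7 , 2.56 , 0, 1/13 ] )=[ - 9, - 5,-4,-3, - 1, - 1/9,0, 0,1/13,1/8,  4/13,8/15,2 , 2.56,4,7, 7,7, 7 ]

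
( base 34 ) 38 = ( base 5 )420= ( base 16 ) 6e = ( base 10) 110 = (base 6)302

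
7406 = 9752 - 2346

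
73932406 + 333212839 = 407145245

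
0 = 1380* 0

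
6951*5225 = 36318975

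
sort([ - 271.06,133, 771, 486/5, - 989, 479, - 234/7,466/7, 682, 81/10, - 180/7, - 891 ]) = [ - 989, - 891, - 271.06, - 234/7,  -  180/7, 81/10,466/7,  486/5,133 , 479,682,771 ] 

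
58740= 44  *1335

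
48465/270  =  179 + 1/2 = 179.50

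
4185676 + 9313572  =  13499248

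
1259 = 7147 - 5888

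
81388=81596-208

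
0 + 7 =7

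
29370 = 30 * 979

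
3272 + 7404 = 10676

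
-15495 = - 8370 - 7125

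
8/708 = 2/177=0.01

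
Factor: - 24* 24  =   - 576 = - 2^6*3^2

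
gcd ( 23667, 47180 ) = 7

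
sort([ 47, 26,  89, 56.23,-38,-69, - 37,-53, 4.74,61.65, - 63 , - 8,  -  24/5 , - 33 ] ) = [-69,-63, - 53, - 38, - 37, - 33, - 8, - 24/5,4.74, 26 , 47, 56.23, 61.65, 89 ]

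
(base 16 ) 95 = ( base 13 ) b6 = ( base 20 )79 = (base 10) 149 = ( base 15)9e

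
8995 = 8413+582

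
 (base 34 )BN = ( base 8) 615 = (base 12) 291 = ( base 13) 247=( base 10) 397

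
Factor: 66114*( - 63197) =-4178206458 =-2^1*3^2*3673^1*63197^1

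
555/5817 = 185/1939= 0.10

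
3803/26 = 3803/26 =146.27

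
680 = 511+169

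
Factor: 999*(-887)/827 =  - 886113/827 = -  3^3*37^1*827^( - 1 )*887^1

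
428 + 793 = 1221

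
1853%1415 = 438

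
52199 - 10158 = 42041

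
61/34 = 1 + 27/34 = 1.79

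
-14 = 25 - 39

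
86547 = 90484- 3937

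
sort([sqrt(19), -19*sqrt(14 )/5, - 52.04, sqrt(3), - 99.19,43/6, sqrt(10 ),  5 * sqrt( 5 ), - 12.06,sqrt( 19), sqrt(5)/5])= [ - 99.19, - 52.04, - 19*sqrt(14)/5, - 12.06, sqrt(5 ) /5, sqrt(3),  sqrt (10 ),sqrt(19 ),sqrt( 19 ),43/6,  5*sqrt(5 ) ]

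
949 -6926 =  - 5977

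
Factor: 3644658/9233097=1214886/3077699 = 2^1* 3^1 * 23^( - 1 )  *133813^( - 1 )  *202481^1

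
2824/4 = 706 = 706.00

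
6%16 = 6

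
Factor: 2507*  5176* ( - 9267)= - 2^3*3^1*23^1*109^1 * 647^1*3089^1 =- 120250741944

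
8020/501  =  8020/501  =  16.01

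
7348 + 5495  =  12843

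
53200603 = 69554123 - 16353520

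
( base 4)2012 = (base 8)206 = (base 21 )68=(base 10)134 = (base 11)112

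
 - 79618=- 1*79618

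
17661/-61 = - 290 + 29/61=- 289.52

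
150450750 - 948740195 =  - 798289445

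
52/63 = 52/63= 0.83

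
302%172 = 130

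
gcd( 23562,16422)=714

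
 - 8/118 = - 4/59=-0.07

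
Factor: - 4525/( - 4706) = 25/26 = 2^( - 1 )*5^2 * 13^( - 1 )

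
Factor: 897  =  3^1*13^1* 23^1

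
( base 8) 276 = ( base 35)5f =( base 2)10111110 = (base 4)2332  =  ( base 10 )190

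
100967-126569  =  - 25602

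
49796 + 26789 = 76585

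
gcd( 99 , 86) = 1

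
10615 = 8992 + 1623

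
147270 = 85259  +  62011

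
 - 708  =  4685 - 5393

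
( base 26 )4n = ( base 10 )127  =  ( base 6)331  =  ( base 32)3v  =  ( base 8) 177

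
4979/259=4979/259 =19.22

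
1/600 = 1/600  =  0.00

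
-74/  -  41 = 74/41 =1.80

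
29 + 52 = 81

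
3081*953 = 2936193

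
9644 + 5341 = 14985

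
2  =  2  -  0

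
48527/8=48527/8 = 6065.88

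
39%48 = 39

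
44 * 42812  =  1883728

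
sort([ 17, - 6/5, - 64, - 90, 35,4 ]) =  [ - 90, - 64,  -  6/5, 4, 17, 35] 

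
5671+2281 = 7952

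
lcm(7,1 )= 7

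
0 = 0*6345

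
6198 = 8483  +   - 2285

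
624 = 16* 39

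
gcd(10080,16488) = 72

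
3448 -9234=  - 5786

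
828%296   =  236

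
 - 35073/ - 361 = 35073/361 = 97.16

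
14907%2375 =657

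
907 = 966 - 59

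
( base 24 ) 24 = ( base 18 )2g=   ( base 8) 64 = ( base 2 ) 110100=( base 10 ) 52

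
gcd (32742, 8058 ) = 102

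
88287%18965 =12427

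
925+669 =1594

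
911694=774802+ 136892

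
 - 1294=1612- 2906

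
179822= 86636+93186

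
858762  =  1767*486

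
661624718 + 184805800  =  846430518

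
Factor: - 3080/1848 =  - 5/3 = - 3^( - 1)*5^1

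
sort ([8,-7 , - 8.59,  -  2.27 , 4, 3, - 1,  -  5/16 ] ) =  [-8.59, - 7,-2.27, -1, - 5/16, 3,4, 8]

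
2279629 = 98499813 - 96220184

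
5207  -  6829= -1622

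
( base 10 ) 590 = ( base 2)1001001110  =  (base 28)l2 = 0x24E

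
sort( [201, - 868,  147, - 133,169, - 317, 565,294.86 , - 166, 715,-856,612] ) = [-868, - 856, - 317, - 166, - 133,147,169, 201,294.86,565,612,715]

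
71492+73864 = 145356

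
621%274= 73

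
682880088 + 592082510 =1274962598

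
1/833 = 1/833 = 0.00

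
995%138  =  29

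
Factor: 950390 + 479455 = 3^1*5^1*19^1*29^1*173^1   =  1429845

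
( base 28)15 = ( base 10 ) 33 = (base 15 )23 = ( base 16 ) 21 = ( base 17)1g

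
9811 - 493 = 9318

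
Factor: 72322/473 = 2^1*11^( - 1 )*43^( - 1 ) * 36161^1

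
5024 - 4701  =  323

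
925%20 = 5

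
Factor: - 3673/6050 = - 2^( - 1 )  *5^(- 2 )*11^(- 2 )*3673^1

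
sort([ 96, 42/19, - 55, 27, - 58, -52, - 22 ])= [ - 58, - 55,  -  52, - 22, 42/19, 27,96 ] 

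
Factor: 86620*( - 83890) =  - 2^3*5^2*61^1*71^1*8389^1  =  - 7266551800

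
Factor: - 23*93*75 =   -  160425 = -  3^2 * 5^2*23^1*31^1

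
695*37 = 25715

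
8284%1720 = 1404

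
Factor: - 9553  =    -  41^1*233^1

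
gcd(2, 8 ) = 2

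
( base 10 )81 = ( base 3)10000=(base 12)69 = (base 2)1010001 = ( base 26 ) 33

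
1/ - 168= - 1+167/168= - 0.01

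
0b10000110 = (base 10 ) 134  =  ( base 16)86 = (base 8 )206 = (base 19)71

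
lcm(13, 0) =0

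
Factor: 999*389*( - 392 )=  - 152335512= -2^3*3^3*7^2*37^1*389^1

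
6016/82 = 73 + 15/41=73.37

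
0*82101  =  0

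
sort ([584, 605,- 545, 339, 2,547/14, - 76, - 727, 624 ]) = [ - 727, - 545 , - 76,2, 547/14, 339,584,605,624]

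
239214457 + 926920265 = 1166134722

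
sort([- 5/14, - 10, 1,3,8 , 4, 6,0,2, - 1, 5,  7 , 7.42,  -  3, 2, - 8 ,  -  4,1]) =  [ -10, - 8 ,  -  4,-3, - 1, - 5/14,0,1 , 1,2 , 2, 3, 4,5,6, 7, 7.42,8] 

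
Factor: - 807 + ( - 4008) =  - 3^2 * 5^1*  107^1 = - 4815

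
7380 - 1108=6272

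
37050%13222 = 10606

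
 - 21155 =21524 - 42679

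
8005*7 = 56035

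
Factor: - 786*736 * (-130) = 75204480 = 2^7* 3^1*5^1*13^1*23^1*131^1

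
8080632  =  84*96198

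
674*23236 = 15661064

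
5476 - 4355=1121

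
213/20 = 10 + 13/20 = 10.65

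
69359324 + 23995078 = 93354402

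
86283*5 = 431415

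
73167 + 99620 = 172787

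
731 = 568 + 163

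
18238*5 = 91190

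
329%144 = 41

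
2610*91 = 237510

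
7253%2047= 1112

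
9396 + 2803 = 12199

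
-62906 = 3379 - 66285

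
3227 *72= 232344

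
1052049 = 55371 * 19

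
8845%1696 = 365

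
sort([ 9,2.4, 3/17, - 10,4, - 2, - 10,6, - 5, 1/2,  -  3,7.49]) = [ - 10, - 10, - 5, - 3 , - 2, 3/17,  1/2,2.4,4,6,7.49,  9]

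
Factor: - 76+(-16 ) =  - 2^2  *23^1 = - 92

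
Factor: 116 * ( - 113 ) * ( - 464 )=2^6 * 29^2*113^1=6082112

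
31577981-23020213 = 8557768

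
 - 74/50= - 2 + 13/25 = - 1.48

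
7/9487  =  7/9487= 0.00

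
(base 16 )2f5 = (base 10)757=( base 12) 531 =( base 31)OD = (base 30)P7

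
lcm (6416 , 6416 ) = 6416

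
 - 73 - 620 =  - 693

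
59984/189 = 317 + 71/189 = 317.38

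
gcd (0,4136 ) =4136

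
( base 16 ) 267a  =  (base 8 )23172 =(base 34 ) 8ho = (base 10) 9850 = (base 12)584A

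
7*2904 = 20328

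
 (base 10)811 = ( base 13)4a5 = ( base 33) oj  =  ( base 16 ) 32B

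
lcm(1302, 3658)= 76818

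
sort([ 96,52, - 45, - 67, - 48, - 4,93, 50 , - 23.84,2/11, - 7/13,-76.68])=[ - 76.68, - 67,-48,-45,-23.84, - 4 , - 7/13,2/11,50,  52,93,96]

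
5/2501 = 5/2501 = 0.00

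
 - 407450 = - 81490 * 5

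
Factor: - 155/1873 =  - 5^1*31^1*1873^( - 1)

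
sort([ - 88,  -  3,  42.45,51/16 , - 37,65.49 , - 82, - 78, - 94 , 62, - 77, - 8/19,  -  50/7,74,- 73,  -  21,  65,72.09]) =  [ -94,-88,-82, - 78, -77,  -  73, - 37 , - 21,  -  50/7 ,-3,-8/19,51/16 , 42.45, 62 , 65, 65.49  ,  72.09,74] 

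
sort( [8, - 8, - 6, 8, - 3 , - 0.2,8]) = [ - 8, - 6, - 3, - 0.2,8, 8,8] 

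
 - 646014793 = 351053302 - 997068095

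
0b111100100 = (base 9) 587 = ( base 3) 122221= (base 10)484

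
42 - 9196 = - 9154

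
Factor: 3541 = 3541^1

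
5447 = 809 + 4638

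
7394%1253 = 1129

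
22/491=22/491 = 0.04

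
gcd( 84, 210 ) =42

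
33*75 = 2475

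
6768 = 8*846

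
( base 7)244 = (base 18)74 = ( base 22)5K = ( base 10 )130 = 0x82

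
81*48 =3888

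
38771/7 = 5538 + 5/7 = 5538.71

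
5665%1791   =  292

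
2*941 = 1882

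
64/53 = 64/53 = 1.21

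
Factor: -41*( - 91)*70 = 2^1*5^1*7^2*13^1*41^1 =261170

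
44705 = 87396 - 42691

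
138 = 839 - 701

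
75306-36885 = 38421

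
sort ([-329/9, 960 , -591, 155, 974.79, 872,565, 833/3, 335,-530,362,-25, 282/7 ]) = [ - 591,-530, - 329/9,-25, 282/7, 155, 833/3, 335,362  ,  565, 872, 960, 974.79 ]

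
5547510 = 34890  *159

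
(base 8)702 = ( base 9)550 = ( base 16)1c2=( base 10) 450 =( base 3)121200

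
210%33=12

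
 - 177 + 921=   744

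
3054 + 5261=8315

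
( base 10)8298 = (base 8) 20152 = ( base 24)e9i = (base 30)96I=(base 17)1bc2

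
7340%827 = 724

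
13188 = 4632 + 8556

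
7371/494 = 14 + 35/38=14.92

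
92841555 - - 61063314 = 153904869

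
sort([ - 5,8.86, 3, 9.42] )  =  [ - 5,3,8.86,9.42] 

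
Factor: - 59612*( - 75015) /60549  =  1490598060/20183 = 2^2 * 3^1*5^1*7^1*1667^1*2129^1*20183^(- 1) 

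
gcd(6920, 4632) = 8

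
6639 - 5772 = 867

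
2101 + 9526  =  11627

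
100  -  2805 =  -  2705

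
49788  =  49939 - 151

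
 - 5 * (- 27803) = 139015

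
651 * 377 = 245427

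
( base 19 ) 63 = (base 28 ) 45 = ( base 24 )4L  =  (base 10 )117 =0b1110101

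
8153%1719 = 1277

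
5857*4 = 23428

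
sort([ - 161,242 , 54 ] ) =[-161, 54 , 242 ]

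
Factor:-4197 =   -  3^1*1399^1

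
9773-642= 9131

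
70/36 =1 + 17/18 = 1.94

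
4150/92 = 45 + 5/46= 45.11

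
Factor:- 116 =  - 2^2*29^1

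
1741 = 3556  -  1815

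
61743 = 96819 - 35076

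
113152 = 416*272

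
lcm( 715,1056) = 68640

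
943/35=943/35=26.94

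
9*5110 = 45990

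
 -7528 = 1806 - 9334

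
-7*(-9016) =63112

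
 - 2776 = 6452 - 9228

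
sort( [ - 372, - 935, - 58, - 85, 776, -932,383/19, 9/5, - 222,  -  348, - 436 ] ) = [ - 935, - 932 , - 436,  -  372, - 348, - 222, - 85,-58,9/5,383/19, 776] 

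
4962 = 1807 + 3155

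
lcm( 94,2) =94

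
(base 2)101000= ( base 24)1G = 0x28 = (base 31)19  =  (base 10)40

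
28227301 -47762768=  - 19535467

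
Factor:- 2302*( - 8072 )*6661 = 2^4*1009^1*1151^1*6661^1 = 123772996784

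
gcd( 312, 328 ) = 8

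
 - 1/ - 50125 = 1/50125= 0.00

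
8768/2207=3+2147/2207 = 3.97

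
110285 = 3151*35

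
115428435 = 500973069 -385544634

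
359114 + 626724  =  985838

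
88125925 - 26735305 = 61390620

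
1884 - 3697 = -1813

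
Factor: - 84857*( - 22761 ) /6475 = 3^4*5^( - 2 )*7^( - 1 )*37^(  -  1)*281^1*84857^1 = 1931430177/6475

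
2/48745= 2/48745 = 0.00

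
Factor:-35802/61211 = -2^1*3^4 * 13^1*17^1*61211^( - 1)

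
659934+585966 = 1245900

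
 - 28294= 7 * ( - 4042 )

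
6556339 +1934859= 8491198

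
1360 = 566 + 794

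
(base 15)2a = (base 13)31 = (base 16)28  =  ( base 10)40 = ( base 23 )1h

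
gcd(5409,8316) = 9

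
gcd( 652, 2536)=4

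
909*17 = 15453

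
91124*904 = 82376096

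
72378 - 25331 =47047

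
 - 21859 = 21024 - 42883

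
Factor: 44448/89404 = 11112/22351 = 2^3* 3^1*7^( - 1 ) * 31^( - 1) *103^( - 1 ) * 463^1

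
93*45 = 4185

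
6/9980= 3/4990 =0.00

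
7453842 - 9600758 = -2146916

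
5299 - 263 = 5036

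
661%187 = 100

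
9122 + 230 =9352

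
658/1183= 94/169 = 0.56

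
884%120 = 44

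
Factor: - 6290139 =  - 3^1* 2096713^1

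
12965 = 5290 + 7675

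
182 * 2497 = 454454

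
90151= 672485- 582334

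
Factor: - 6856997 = -7^1 * 967^1*1013^1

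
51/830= 51/830 = 0.06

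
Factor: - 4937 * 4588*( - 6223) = 2^2*7^2*31^1*37^1*127^1 * 4937^1 = 140956899188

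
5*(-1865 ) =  - 9325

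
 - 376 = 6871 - 7247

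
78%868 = 78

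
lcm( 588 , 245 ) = 2940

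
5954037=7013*849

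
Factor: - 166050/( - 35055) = 2^1*3^2*5^1*19^( -1)= 90/19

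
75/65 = 1 + 2/13 =1.15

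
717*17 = 12189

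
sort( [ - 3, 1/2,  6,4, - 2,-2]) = [ - 3, - 2, - 2, 1/2, 4, 6 ] 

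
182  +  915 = 1097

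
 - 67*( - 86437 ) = 5791279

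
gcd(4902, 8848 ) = 2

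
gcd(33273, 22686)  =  3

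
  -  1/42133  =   - 1/42133  =  -0.00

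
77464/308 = 19366/77 = 251.51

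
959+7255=8214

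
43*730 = 31390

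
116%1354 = 116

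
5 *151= 755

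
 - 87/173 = - 1 +86/173= - 0.50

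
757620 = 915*828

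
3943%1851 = 241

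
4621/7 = 4621/7=660.14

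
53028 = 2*26514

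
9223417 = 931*9907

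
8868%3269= 2330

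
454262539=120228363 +334034176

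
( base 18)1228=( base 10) 6524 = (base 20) G64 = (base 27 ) 8ph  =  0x197c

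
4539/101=44 + 95/101 = 44.94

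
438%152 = 134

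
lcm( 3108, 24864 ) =24864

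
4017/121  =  4017/121 = 33.20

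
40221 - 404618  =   - 364397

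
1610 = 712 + 898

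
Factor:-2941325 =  - 5^2*  29^1 * 4057^1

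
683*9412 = 6428396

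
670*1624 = 1088080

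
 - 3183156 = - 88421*36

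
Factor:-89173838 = -2^1 * 13^1*3429763^1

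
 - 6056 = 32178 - 38234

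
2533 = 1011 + 1522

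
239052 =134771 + 104281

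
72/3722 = 36/1861=0.02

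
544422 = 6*90737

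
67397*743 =50075971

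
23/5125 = 23/5125 = 0.00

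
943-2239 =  - 1296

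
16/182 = 8/91 = 0.09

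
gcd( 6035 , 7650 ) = 85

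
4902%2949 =1953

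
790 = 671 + 119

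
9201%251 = 165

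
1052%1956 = 1052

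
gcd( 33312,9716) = 1388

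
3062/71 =43 + 9/71 = 43.13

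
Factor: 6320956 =2^2*29^2* 1879^1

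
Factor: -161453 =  - 161453^1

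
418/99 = 38/9=4.22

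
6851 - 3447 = 3404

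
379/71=379/71=   5.34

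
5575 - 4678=897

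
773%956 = 773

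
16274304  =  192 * 84762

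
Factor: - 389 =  - 389^1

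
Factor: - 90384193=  - 101^1*894893^1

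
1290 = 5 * 258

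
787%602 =185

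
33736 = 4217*8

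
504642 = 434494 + 70148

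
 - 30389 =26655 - 57044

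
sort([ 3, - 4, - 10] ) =[-10, - 4,  3 ]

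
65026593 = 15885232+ 49141361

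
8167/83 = 8167/83 = 98.40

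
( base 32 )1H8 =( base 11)1203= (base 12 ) AB4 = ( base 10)1576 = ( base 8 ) 3050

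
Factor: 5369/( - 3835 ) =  - 5^(-1 ) * 7^1 = - 7/5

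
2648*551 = 1459048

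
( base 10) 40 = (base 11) 37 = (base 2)101000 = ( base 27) 1d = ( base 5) 130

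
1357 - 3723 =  - 2366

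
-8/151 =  - 1 + 143/151 = -0.05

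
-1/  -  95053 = 1/95053 = 0.00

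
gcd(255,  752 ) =1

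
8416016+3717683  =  12133699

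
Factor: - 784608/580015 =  - 2^5*3^1*5^(-1 )*11^1 * 311^ ( - 1)*373^( - 1)*743^1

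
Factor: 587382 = 2^1*3^1*223^1*439^1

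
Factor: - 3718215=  - 3^2 * 5^1*53^1*  1559^1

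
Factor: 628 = 2^2*157^1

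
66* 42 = 2772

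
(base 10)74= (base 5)244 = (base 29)2G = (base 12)62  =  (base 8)112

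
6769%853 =798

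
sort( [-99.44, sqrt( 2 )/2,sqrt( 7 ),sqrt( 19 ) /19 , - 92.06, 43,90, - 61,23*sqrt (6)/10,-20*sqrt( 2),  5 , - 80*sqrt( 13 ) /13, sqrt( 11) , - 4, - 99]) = [-99.44, -99,-92.06, - 61, - 20*sqrt (2 ) ,- 80 * sqrt( 13)/13, - 4 , sqrt( 19) /19,sqrt(2)/2,sqrt( 7), sqrt( 11 ),5,23*sqrt( 6 ) /10,43,90]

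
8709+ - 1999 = 6710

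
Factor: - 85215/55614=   -  2^(  -  1 ) * 5^1*19^1*31^( - 1 ) = - 95/62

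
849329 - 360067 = 489262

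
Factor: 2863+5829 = 2^2  *  41^1*53^1 = 8692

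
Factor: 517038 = 2^1  *3^1*17^1*37^1 * 137^1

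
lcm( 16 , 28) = 112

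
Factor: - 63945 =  - 3^2*5^1*7^2*29^1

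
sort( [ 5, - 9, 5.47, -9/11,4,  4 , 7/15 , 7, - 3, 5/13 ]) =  [ - 9, - 3,-9/11,5/13,7/15 , 4, 4, 5, 5.47, 7]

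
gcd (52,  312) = 52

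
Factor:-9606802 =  -2^1*17^1*43^1*6571^1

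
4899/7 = 699 + 6/7=699.86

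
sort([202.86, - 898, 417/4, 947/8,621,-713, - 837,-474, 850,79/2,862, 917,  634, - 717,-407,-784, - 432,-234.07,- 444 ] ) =[-898, - 837,-784, - 717, -713, - 474,-444, - 432, - 407, - 234.07,79/2, 417/4, 947/8,202.86  ,  621, 634, 850, 862, 917] 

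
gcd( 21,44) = 1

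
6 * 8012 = 48072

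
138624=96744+41880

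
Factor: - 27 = -3^3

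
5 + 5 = 10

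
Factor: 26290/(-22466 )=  - 55/47 = - 5^1*11^1 *47^( - 1 ) 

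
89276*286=25532936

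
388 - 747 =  - 359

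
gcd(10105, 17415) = 215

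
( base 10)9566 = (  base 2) 10010101011110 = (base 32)9AU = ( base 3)111010022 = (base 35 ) 7sb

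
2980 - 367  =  2613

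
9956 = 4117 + 5839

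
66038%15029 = 5922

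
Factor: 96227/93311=23^(  -  1 )*41^1*2347^1 * 4057^(- 1)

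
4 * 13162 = 52648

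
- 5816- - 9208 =3392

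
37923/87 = 435 + 26/29 = 435.90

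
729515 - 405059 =324456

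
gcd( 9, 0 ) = 9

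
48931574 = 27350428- - 21581146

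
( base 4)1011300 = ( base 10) 4464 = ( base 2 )1000101110000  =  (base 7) 16005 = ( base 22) 94k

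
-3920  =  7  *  ( - 560)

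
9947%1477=1085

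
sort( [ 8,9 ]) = [ 8,9]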